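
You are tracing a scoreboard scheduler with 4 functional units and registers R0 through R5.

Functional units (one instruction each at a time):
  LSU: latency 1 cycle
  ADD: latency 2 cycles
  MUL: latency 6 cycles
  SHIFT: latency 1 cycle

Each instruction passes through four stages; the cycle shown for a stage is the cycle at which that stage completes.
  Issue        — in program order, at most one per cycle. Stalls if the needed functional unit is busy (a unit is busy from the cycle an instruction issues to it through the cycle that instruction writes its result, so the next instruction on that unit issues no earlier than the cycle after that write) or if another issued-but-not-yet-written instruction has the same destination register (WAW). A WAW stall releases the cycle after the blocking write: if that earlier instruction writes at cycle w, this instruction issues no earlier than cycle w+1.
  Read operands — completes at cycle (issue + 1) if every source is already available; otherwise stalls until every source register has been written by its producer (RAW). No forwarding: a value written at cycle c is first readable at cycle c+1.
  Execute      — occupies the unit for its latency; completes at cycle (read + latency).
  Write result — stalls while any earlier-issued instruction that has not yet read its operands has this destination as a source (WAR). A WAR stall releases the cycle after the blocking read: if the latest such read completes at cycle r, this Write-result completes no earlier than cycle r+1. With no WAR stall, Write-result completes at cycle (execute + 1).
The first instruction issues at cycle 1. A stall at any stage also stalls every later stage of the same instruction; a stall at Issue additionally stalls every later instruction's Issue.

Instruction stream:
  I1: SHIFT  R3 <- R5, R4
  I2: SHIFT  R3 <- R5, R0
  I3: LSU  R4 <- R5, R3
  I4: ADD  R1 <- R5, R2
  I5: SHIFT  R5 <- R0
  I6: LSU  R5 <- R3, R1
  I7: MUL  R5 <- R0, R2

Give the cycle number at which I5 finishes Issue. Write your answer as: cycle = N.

cycle = 9

I1  is:1  ro:2  ex:3  wr:4
I2  is:5  ro:6  ex:7  wr:8  — struct: SHIFT busy until I1 writes@4
I3  is:6  ro:9  ex:10  wr:11  — RAW R3: wait I2 write@8
I4  is:7  ro:8  ex:10  wr:11
I5  is:9  ro:10  ex:11  wr:12  — struct: SHIFT busy until I2 writes@8
I6  is:13  ro:14  ex:15  wr:16  — WAW R5: wait I5 write@12
I7  is:17  ro:18  ex:24  wr:25  — WAW R5: wait I6 write@16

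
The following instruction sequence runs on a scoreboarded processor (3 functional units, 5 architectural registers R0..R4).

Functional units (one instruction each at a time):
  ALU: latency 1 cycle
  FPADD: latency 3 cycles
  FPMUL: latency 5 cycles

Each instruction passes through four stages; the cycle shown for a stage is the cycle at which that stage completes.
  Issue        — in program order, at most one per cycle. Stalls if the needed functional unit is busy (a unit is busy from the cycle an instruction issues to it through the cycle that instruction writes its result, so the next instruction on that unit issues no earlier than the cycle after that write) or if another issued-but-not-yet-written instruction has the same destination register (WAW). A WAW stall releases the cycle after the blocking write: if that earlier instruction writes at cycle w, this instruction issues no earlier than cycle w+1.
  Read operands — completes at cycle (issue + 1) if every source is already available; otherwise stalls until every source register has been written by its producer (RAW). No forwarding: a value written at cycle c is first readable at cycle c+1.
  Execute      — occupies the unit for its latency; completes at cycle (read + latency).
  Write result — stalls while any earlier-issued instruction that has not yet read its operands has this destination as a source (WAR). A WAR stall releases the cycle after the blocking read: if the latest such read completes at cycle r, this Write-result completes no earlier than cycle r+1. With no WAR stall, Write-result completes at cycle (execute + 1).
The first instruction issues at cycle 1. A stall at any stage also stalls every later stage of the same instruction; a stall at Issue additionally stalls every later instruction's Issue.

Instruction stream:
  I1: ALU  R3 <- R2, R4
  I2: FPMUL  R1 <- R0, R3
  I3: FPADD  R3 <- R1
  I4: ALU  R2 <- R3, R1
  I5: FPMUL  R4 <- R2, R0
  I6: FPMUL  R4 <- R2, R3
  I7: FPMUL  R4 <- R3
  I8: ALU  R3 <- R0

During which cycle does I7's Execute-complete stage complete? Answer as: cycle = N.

cycle = 41

cycle 1: I1→ALU
cycle 2: I1 RO · I2→FPMUL
cycle 3: I1 EX
cycle 4: I1 WR R3
cycle 5: I2 RO · I3→FPADD
cycle 6: I4→ALU
cycle 10: I2 EX
cycle 11: I2 WR R1
cycle 12: I3 RO · I5→FPMUL
cycle 15: I3 EX
cycle 16: I3 WR R3
cycle 17: I4 RO
cycle 18: I4 EX
cycle 19: I4 WR R2
cycle 20: I5 RO
cycle 25: I5 EX
cycle 26: I5 WR R4
cycle 27: I6→FPMUL
cycle 28: I6 RO
cycle 33: I6 EX
cycle 34: I6 WR R4
cycle 35: I7→FPMUL
cycle 36: I7 RO · I8→ALU
cycle 37: I8 RO
cycle 38: I8 EX
cycle 39: I8 WR R3
cycle 41: I7 EX
cycle 42: I7 WR R4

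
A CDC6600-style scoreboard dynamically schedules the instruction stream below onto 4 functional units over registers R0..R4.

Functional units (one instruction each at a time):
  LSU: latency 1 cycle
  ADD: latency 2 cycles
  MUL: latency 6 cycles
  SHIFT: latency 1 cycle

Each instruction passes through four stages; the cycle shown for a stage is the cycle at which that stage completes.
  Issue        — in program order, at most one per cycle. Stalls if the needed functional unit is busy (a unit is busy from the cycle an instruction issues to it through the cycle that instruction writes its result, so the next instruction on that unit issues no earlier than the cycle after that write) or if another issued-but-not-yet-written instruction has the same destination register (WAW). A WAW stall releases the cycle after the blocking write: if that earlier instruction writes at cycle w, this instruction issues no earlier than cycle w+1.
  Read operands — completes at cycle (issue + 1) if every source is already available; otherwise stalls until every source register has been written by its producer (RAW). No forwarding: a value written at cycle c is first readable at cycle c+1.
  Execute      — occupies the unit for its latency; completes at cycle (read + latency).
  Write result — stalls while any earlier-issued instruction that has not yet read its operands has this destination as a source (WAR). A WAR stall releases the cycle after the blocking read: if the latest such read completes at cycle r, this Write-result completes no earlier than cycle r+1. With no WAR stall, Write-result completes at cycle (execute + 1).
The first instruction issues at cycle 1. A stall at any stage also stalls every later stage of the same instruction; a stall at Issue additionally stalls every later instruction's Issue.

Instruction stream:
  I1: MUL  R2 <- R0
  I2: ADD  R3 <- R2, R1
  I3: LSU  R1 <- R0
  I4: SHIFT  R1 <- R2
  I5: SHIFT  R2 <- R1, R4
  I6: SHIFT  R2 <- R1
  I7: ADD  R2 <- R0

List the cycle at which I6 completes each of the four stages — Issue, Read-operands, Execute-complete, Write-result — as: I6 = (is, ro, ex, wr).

I6 = (20, 21, 22, 23)

cycle 1: I1 dispatched to MUL
cycle 2: I1 operands ready, I2 dispatched to ADD
cycle 3: I3 dispatched to LSU
cycle 4: I3 operands ready
cycle 5: I3 complete
cycle 8: I1 complete
cycle 9: R2←I1
cycle 10: I2 operands ready
cycle 11: R1←I3
cycle 12: I2 complete, I4 dispatched to SHIFT
cycle 13: R3←I2, I4 operands ready
cycle 14: I4 complete
cycle 15: R1←I4
cycle 16: I5 dispatched to SHIFT
cycle 17: I5 operands ready
cycle 18: I5 complete
cycle 19: R2←I5
cycle 20: I6 dispatched to SHIFT
cycle 21: I6 operands ready
cycle 22: I6 complete
cycle 23: R2←I6
cycle 24: I7 dispatched to ADD
cycle 25: I7 operands ready
cycle 27: I7 complete
cycle 28: R2←I7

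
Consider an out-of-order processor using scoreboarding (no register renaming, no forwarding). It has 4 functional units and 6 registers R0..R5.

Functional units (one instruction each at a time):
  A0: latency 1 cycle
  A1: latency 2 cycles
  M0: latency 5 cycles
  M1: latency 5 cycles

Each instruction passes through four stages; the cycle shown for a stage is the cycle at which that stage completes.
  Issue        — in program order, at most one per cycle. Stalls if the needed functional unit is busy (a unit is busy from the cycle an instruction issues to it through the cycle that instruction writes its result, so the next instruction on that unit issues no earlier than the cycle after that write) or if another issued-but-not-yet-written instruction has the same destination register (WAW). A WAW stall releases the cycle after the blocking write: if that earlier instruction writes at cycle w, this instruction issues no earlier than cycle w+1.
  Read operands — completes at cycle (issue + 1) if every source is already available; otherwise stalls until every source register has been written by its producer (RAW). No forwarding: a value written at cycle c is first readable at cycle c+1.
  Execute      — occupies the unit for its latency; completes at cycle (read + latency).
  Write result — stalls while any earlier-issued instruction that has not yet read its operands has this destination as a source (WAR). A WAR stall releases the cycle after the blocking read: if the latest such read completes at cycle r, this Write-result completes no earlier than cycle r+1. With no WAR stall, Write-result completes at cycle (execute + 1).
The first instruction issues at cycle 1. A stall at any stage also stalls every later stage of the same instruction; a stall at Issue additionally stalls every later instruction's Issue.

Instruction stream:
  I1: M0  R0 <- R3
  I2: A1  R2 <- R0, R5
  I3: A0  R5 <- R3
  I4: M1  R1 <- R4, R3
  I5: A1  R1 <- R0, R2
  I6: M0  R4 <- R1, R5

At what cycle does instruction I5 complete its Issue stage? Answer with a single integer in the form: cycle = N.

cycle = 13

cycle 1: I1 issues→M0
cycle 2: I1 reads; I2 issues→A1
cycle 3: I3 issues→A0
cycle 4: I3 reads; I4 issues→M1
cycle 5: I3 exec-done; I4 reads
cycle 7: I1 exec-done
cycle 8: I1 writes R0
cycle 9: I2 reads
cycle 10: I3 writes R5; I4 exec-done
cycle 11: I2 exec-done; I4 writes R1
cycle 12: I2 writes R2
cycle 13: I5 issues→A1
cycle 14: I5 reads; I6 issues→M0
cycle 16: I5 exec-done
cycle 17: I5 writes R1
cycle 18: I6 reads
cycle 23: I6 exec-done
cycle 24: I6 writes R4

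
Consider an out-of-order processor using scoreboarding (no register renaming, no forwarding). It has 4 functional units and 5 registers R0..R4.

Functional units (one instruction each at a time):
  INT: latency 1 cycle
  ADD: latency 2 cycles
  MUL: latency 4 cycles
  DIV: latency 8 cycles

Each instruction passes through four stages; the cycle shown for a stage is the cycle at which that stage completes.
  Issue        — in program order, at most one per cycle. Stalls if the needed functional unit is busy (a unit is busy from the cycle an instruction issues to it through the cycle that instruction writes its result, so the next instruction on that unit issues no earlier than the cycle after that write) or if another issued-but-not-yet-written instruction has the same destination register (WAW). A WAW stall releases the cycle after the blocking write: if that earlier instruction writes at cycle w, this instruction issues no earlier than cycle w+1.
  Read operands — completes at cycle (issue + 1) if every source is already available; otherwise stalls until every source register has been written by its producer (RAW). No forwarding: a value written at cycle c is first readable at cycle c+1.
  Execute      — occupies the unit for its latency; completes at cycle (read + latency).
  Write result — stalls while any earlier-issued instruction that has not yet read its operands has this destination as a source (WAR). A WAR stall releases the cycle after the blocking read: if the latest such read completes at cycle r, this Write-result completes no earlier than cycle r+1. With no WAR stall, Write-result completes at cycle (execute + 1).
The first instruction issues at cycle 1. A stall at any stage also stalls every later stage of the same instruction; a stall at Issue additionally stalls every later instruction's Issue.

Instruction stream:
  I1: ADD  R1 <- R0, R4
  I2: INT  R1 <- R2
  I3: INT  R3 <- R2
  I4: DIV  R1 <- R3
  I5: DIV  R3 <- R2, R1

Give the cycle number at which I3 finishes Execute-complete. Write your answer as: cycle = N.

t=1  I1 dispatched to ADD
t=2  I1 operands ready
t=4  I1 complete
t=5  R1←I1
t=6  I2 dispatched to INT
t=7  I2 operands ready
t=8  I2 complete
t=9  R1←I2
t=10  I3 dispatched to INT
t=11  I3 operands ready; I4 dispatched to DIV
t=12  I3 complete
t=13  R3←I3
t=14  I4 operands ready
t=22  I4 complete
t=23  R1←I4
t=24  I5 dispatched to DIV
t=25  I5 operands ready
t=33  I5 complete
t=34  R3←I5

cycle = 12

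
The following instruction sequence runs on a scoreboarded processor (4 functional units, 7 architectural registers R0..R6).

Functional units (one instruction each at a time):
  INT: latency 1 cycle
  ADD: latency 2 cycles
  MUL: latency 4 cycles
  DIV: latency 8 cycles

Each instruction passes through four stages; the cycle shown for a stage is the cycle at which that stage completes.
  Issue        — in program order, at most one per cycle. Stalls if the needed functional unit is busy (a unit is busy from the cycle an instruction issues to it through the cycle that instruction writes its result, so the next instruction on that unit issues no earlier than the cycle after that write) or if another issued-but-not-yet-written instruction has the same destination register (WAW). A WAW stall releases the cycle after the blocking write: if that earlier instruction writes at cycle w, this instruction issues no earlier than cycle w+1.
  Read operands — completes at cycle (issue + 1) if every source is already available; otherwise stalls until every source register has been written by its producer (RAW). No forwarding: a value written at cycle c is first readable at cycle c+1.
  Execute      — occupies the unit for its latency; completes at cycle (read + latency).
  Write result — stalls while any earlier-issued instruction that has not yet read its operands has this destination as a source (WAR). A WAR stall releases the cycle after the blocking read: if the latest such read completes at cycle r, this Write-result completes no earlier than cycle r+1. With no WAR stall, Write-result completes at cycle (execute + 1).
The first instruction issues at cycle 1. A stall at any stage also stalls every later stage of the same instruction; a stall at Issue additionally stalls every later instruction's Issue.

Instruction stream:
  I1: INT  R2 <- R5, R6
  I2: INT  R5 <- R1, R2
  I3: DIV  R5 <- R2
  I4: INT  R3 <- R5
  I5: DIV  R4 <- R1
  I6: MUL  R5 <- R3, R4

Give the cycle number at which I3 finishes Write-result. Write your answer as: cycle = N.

[I1] 1/2/3/4
[I2] 5/6/7/8  (struct: INT busy until I1 writes@4)
[I3] 9/10/18/19  (WAW R5: wait I2 write@8)
[I4] 10/20/21/22  (RAW R5: wait I3 write@19)
[I5] 20/21/29/30  (struct: DIV busy until I3 writes@19)
[I6] 21/31/35/36  (RAW R4: wait I5 write@30)

cycle = 19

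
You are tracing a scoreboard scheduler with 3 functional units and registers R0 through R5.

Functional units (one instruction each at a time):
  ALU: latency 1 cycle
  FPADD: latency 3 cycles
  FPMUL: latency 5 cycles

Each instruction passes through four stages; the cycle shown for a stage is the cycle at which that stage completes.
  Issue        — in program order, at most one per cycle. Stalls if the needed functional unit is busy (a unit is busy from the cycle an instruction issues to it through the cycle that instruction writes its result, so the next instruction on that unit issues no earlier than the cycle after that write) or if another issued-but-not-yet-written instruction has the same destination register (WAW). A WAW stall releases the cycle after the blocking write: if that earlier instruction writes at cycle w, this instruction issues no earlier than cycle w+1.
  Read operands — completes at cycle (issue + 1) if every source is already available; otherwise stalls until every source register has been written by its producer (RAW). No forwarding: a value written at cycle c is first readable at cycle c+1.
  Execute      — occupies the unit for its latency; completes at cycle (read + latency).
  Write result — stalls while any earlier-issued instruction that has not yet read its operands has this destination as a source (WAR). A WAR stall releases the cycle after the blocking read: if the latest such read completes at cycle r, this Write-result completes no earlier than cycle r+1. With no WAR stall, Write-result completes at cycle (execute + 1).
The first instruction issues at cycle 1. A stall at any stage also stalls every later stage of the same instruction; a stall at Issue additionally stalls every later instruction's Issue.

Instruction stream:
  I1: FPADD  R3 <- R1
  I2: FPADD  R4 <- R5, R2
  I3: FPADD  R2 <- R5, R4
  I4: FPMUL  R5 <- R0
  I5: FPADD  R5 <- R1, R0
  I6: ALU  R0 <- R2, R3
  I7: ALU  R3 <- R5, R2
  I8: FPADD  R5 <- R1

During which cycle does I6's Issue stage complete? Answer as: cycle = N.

[I1] 1/2/5/6
[I2] 7/8/11/12  (struct: FPADD busy until I1 writes@6)
[I3] 13/14/17/18  (struct: FPADD busy until I2 writes@12)
[I4] 14/15/20/21
[I5] 22/23/26/27  (WAW R5: wait I4 write@21)
[I6] 23/24/25/26
[I7] 27/28/29/30  (struct: ALU busy until I6 writes@26)
[I8] 28/29/32/33

cycle = 23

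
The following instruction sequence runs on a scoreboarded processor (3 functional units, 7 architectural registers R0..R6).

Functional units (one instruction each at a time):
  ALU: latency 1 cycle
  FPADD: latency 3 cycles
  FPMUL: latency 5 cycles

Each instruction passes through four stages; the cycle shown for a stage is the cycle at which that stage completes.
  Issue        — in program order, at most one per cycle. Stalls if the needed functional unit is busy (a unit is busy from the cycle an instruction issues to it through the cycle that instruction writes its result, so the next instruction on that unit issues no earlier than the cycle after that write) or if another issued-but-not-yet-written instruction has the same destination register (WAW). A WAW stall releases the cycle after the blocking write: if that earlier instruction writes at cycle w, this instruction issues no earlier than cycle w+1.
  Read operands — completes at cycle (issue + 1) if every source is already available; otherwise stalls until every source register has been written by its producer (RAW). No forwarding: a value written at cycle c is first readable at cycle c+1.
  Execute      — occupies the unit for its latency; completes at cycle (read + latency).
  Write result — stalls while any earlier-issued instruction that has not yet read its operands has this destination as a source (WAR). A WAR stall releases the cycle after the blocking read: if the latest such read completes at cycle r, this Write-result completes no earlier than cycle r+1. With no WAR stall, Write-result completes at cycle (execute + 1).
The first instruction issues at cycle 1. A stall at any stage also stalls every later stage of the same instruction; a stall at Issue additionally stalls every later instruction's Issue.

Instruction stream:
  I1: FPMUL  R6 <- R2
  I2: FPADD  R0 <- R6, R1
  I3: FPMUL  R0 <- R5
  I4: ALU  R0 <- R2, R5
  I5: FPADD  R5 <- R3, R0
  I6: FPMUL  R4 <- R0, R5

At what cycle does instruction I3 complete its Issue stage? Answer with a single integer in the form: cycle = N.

cycle = 14

t=1  I1 dispatched to FPMUL
t=2  I1 operands ready | I2 dispatched to FPADD
t=7  I1 complete
t=8  R6←I1
t=9  I2 operands ready
t=12  I2 complete
t=13  R0←I2
t=14  I3 dispatched to FPMUL
t=15  I3 operands ready
t=20  I3 complete
t=21  R0←I3
t=22  I4 dispatched to ALU
t=23  I4 operands ready | I5 dispatched to FPADD
t=24  I4 complete | I6 dispatched to FPMUL
t=25  R0←I4
t=26  I5 operands ready
t=29  I5 complete
t=30  R5←I5
t=31  I6 operands ready
t=36  I6 complete
t=37  R4←I6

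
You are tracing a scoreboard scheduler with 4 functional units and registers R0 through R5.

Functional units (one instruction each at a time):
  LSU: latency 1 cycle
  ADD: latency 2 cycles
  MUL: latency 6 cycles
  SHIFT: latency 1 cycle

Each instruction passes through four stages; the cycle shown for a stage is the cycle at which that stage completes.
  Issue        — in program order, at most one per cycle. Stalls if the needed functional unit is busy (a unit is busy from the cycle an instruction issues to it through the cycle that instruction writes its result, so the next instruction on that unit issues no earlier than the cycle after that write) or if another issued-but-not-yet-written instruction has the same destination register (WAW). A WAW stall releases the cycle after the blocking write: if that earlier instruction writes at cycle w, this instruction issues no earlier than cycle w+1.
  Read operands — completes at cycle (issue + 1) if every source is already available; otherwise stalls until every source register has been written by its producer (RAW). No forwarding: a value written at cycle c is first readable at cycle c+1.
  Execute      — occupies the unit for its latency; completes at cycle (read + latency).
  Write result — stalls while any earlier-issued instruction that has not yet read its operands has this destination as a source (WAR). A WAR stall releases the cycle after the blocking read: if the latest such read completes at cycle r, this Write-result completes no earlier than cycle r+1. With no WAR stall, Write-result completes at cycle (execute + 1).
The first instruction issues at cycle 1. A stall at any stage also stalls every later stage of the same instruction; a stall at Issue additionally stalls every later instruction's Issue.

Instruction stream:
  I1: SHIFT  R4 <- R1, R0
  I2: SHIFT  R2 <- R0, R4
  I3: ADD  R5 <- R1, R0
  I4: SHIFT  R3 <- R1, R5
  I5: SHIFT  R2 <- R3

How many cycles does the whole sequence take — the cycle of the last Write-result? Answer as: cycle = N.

cycle = 17

1) issue 1, read 2, done 3, write 4
2) issue 5, read 6, done 7, write 8  <struct: SHIFT busy until I1 writes@4>
3) issue 6, read 7, done 9, write 10
4) issue 9, read 11, done 12, write 13  <struct: SHIFT busy until I2 writes@8 / RAW R5: wait I3 write@10>
5) issue 14, read 15, done 16, write 17  <struct: SHIFT busy until I4 writes@13>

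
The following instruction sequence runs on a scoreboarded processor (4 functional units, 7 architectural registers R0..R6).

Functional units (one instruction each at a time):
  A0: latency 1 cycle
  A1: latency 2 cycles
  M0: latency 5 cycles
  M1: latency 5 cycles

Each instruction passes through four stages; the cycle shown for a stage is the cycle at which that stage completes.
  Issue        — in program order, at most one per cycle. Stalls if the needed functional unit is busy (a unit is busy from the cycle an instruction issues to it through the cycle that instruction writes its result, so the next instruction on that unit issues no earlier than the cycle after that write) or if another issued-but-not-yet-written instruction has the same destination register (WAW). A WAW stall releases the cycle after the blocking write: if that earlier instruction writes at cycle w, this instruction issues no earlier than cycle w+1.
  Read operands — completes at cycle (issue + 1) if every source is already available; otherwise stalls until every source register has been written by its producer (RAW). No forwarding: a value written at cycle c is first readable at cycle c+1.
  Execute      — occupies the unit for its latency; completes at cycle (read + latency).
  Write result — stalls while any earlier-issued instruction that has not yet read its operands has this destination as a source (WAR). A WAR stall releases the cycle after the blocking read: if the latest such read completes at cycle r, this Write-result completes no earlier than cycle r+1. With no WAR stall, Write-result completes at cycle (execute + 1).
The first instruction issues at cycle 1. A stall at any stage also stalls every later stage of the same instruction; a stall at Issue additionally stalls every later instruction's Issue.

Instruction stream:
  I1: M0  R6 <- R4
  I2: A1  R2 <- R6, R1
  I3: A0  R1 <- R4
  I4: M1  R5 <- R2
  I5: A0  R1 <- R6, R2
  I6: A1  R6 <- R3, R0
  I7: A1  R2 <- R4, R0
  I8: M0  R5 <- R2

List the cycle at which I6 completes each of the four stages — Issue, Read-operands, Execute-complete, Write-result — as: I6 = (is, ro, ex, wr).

I6 = (13, 14, 16, 17)

[I1] 1/2/7/8
[I2] 2/9/11/12  (RAW R6: wait I1 write@8)
[I3] 3/4/5/10  (WAR R1: wait I2 read@9)
[I4] 4/13/18/19  (RAW R2: wait I2 write@12)
[I5] 11/13/14/15  (struct: A0 busy until I3 writes@10; RAW R2: wait I2 write@12)
[I6] 13/14/16/17  (struct: A1 busy until I2 writes@12)
[I7] 18/19/21/22  (struct: A1 busy until I6 writes@17)
[I8] 20/23/28/29  (WAW R5: wait I4 write@19; RAW R2: wait I7 write@22)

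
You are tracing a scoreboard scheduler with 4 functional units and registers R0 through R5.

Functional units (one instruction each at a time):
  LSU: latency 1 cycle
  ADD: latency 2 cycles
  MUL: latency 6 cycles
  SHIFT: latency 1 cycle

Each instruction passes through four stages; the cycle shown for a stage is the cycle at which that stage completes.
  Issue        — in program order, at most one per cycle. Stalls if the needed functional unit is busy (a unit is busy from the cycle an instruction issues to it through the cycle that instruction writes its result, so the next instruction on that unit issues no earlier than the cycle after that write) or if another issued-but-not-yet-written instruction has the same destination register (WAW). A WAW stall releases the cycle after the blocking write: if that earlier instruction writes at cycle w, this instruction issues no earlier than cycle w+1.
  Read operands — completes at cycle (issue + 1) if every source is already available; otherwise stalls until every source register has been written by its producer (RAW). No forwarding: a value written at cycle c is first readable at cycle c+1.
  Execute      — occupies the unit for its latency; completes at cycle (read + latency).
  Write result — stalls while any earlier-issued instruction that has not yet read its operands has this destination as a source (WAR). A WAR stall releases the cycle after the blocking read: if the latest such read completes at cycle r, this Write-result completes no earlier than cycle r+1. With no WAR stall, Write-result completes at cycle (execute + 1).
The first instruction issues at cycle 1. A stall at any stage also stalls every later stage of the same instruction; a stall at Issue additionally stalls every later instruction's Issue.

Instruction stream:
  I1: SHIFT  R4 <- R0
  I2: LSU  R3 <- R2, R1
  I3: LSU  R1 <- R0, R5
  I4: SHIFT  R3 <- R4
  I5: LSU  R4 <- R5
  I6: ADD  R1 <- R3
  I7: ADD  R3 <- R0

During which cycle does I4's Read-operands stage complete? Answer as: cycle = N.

I1  is:1  ro:2  ex:3  wr:4
I2  is:2  ro:3  ex:4  wr:5
I3  is:6  ro:7  ex:8  wr:9  — struct: LSU busy until I2 writes@5
I4  is:7  ro:8  ex:9  wr:10
I5  is:10  ro:11  ex:12  wr:13  — struct: LSU busy until I3 writes@9
I6  is:11  ro:12  ex:14  wr:15
I7  is:16  ro:17  ex:19  wr:20  — struct: ADD busy until I6 writes@15

cycle = 8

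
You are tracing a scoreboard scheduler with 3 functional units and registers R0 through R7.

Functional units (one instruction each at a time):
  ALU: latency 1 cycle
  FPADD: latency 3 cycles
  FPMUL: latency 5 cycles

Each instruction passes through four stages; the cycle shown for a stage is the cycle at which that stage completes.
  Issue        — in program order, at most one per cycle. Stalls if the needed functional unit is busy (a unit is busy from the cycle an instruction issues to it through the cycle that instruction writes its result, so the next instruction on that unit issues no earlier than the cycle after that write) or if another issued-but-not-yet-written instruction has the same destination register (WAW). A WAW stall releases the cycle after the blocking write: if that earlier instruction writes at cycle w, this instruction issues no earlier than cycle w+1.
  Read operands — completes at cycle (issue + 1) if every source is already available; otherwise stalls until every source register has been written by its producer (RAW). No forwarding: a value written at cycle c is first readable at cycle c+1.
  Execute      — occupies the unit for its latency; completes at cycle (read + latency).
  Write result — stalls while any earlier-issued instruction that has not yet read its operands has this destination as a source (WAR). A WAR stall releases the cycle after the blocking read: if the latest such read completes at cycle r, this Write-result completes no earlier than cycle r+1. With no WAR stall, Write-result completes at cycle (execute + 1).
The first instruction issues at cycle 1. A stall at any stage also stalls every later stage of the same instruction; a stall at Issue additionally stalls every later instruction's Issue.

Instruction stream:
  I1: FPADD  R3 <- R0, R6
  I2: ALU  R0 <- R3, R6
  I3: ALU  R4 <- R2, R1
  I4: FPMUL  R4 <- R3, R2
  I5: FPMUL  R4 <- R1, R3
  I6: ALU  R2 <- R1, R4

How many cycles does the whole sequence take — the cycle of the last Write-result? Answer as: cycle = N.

cycle = 32

I1: IS=1 RO=2 EX=5 WR=6
I2: IS=2 RO=7 EX=8 WR=9  [RAW R3: wait I1 write@6]
I3: IS=10 RO=11 EX=12 WR=13  [struct: ALU busy until I2 writes@9]
I4: IS=14 RO=15 EX=20 WR=21  [WAW R4: wait I3 write@13]
I5: IS=22 RO=23 EX=28 WR=29  [struct: FPMUL busy until I4 writes@21]
I6: IS=23 RO=30 EX=31 WR=32  [RAW R4: wait I5 write@29]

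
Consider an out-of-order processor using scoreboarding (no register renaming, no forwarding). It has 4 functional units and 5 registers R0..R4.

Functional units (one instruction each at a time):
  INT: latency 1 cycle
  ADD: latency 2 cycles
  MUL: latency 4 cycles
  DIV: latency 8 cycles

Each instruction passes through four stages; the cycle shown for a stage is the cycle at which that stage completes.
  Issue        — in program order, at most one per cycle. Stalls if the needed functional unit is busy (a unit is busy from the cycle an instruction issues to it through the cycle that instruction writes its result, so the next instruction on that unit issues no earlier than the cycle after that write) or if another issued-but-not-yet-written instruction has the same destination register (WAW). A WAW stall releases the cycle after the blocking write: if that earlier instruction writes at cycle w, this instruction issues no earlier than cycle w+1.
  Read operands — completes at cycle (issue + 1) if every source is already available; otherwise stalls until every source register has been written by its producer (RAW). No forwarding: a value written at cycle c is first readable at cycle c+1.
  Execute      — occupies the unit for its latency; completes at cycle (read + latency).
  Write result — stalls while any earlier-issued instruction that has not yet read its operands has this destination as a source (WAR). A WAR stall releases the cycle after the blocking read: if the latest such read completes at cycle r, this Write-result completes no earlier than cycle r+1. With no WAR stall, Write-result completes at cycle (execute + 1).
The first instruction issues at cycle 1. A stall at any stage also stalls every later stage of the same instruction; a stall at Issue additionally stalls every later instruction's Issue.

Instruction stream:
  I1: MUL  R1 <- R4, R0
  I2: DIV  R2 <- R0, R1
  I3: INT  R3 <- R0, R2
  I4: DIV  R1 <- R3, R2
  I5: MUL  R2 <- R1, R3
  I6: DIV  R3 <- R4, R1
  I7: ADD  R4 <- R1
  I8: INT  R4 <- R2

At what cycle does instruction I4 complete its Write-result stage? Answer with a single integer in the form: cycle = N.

cycle = 30

I1 -> (1, 2, 6, 7)
I2 -> (2, 8, 16, 17)  // RAW R1: wait I1 write@7
I3 -> (3, 18, 19, 20)  // RAW R2: wait I2 write@17
I4 -> (18, 21, 29, 30)  // struct: DIV busy until I2 writes@17, RAW R3: wait I3 write@20
I5 -> (19, 31, 35, 36)  // RAW R1: wait I4 write@30
I6 -> (31, 32, 40, 41)  // struct: DIV busy until I4 writes@30
I7 -> (32, 33, 35, 36)
I8 -> (37, 38, 39, 40)  // WAW R4: wait I7 write@36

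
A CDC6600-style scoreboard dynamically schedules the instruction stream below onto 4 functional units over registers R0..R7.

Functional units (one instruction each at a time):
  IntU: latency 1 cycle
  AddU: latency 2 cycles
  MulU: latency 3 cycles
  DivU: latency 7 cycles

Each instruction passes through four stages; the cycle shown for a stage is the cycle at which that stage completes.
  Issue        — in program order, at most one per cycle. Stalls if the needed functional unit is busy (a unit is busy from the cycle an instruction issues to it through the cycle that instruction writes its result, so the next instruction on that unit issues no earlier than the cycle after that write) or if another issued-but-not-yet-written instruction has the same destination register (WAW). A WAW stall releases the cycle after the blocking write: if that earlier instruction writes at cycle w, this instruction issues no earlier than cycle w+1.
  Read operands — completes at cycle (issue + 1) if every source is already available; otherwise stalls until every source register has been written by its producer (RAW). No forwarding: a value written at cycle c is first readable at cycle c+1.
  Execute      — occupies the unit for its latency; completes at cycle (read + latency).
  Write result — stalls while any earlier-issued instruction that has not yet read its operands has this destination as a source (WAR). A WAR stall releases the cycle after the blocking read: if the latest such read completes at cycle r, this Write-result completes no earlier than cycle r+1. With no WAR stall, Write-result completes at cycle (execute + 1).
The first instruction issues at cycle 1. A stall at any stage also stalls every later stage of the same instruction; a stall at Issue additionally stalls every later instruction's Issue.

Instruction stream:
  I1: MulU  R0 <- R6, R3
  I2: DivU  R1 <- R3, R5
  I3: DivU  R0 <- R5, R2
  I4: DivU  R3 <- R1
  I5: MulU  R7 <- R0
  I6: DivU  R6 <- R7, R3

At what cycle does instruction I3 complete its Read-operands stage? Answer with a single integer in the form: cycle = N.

I1  is:1  ro:2  ex:5  wr:6
I2  is:2  ro:3  ex:10  wr:11
I3  is:12  ro:13  ex:20  wr:21  — struct: DivU busy until I2 writes@11
I4  is:22  ro:23  ex:30  wr:31  — struct: DivU busy until I3 writes@21
I5  is:23  ro:24  ex:27  wr:28
I6  is:32  ro:33  ex:40  wr:41  — struct: DivU busy until I4 writes@31

cycle = 13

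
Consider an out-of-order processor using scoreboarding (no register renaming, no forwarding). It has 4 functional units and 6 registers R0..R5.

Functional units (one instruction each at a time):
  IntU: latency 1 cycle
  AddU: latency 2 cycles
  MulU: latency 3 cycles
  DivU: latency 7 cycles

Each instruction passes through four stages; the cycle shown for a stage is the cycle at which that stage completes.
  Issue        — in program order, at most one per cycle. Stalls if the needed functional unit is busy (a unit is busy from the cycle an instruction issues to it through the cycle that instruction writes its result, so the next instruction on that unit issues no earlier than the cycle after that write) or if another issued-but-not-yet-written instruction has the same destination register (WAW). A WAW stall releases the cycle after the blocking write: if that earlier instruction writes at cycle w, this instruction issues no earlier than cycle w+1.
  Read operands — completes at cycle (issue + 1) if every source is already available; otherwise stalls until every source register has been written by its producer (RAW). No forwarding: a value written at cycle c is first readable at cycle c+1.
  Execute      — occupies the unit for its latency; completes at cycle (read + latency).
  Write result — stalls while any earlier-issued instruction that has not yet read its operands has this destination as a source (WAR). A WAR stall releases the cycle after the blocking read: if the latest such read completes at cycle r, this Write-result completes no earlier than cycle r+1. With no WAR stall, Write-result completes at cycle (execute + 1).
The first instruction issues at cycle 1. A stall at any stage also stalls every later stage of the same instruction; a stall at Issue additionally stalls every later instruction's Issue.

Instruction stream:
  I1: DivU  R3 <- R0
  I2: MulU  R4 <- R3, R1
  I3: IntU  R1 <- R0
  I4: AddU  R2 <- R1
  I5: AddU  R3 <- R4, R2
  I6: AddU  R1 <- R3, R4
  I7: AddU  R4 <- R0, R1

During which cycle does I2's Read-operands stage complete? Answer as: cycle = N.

cycle 1: I1 issues→DivU
cycle 2: I1 reads; I2 issues→MulU
cycle 3: I3 issues→IntU
cycle 4: I3 reads; I4 issues→AddU
cycle 5: I3 exec-done
cycle 9: I1 exec-done
cycle 10: I1 writes R3
cycle 11: I2 reads
cycle 12: I3 writes R1
cycle 13: I4 reads
cycle 14: I2 exec-done
cycle 15: I2 writes R4; I4 exec-done
cycle 16: I4 writes R2
cycle 17: I5 issues→AddU
cycle 18: I5 reads
cycle 20: I5 exec-done
cycle 21: I5 writes R3
cycle 22: I6 issues→AddU
cycle 23: I6 reads
cycle 25: I6 exec-done
cycle 26: I6 writes R1
cycle 27: I7 issues→AddU
cycle 28: I7 reads
cycle 30: I7 exec-done
cycle 31: I7 writes R4

cycle = 11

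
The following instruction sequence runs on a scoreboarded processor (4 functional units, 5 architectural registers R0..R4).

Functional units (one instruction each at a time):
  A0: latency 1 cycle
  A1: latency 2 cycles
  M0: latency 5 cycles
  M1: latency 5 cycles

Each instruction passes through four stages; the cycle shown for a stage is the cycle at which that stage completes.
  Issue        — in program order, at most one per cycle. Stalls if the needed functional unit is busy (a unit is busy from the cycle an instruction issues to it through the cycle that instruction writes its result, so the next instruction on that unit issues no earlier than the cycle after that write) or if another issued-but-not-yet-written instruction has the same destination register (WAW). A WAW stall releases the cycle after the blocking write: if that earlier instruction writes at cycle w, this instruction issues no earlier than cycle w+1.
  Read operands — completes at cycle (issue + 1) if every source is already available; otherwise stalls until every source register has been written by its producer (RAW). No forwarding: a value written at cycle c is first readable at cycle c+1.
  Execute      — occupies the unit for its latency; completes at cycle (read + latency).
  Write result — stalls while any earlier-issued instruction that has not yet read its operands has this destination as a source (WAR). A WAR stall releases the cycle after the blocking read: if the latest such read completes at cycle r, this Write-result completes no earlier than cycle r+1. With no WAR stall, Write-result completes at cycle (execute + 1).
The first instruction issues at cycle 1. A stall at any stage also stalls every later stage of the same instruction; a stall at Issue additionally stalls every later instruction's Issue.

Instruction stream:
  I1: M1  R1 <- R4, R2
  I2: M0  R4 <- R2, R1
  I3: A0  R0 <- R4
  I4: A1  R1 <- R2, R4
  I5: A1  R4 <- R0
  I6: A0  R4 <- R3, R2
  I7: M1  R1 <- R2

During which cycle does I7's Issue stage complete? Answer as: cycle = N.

cycle 1: I1 issues→M1
cycle 2: I1 reads | I2 issues→M0
cycle 3: I3 issues→A0
cycle 7: I1 exec-done
cycle 8: I1 writes R1
cycle 9: I2 reads | I4 issues→A1
cycle 14: I2 exec-done
cycle 15: I2 writes R4
cycle 16: I3 reads | I4 reads
cycle 17: I3 exec-done
cycle 18: I3 writes R0 | I4 exec-done
cycle 19: I4 writes R1
cycle 20: I5 issues→A1
cycle 21: I5 reads
cycle 23: I5 exec-done
cycle 24: I5 writes R4
cycle 25: I6 issues→A0
cycle 26: I6 reads | I7 issues→M1
cycle 27: I6 exec-done | I7 reads
cycle 28: I6 writes R4
cycle 32: I7 exec-done
cycle 33: I7 writes R1

cycle = 26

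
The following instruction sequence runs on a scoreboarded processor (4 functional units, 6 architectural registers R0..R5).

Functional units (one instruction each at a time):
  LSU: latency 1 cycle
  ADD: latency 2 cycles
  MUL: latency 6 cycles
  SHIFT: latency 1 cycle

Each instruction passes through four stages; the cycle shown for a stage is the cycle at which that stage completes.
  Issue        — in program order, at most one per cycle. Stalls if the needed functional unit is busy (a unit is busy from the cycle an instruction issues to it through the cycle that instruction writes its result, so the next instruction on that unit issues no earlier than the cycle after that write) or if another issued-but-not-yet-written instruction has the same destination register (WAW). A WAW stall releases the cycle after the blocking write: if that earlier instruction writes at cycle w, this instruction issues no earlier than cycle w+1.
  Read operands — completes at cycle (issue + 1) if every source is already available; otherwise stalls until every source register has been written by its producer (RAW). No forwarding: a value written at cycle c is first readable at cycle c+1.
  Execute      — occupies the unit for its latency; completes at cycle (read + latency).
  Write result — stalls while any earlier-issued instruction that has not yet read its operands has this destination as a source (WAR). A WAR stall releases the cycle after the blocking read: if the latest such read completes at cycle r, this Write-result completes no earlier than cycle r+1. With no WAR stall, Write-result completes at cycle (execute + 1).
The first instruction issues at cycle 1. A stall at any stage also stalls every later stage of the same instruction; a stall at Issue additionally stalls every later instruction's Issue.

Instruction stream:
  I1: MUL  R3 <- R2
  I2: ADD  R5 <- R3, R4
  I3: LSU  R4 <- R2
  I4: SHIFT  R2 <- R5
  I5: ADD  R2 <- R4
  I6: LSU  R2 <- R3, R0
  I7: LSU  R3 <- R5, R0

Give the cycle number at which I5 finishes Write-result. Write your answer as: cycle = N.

[1] I1→MUL
[2] I1 RO, I2→ADD
[3] I3→LSU
[4] I3 RO, I4→SHIFT
[5] I3 EX
[8] I1 EX
[9] I1 WR R3
[10] I2 RO
[11] I3 WR R4
[12] I2 EX
[13] I2 WR R5
[14] I4 RO
[15] I4 EX
[16] I4 WR R2
[17] I5→ADD
[18] I5 RO
[20] I5 EX
[21] I5 WR R2
[22] I6→LSU
[23] I6 RO
[24] I6 EX
[25] I6 WR R2
[26] I7→LSU
[27] I7 RO
[28] I7 EX
[29] I7 WR R3

cycle = 21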